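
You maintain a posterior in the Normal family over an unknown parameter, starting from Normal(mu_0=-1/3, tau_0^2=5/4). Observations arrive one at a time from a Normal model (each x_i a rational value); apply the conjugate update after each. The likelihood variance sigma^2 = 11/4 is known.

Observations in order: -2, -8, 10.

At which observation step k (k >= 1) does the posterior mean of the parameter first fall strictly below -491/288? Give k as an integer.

obs 1: x=-2 → posterior Normal(-41/48, 55/64)
obs 2: x=-8 → posterior Normal(-23/9, 55/84)
obs 3: x=10 → posterior Normal(-11/78, 55/104)

k = 2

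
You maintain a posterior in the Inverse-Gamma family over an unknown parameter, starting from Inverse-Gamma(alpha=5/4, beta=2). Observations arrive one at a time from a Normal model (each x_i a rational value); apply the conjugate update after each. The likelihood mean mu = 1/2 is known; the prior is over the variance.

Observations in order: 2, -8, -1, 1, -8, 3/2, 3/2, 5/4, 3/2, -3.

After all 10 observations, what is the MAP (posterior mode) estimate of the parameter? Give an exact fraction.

2705/232

obs 1: x=2 → posterior Inverse-Gamma(7/4, 25/8)
obs 2: x=-8 → posterior Inverse-Gamma(9/4, 157/4)
obs 3: x=-1 → posterior Inverse-Gamma(11/4, 323/8)
obs 4: x=1 → posterior Inverse-Gamma(13/4, 81/2)
obs 5: x=-8 → posterior Inverse-Gamma(15/4, 613/8)
obs 6: x=3/2 → posterior Inverse-Gamma(17/4, 617/8)
obs 7: x=3/2 → posterior Inverse-Gamma(19/4, 621/8)
obs 8: x=5/4 → posterior Inverse-Gamma(21/4, 2493/32)
obs 9: x=3/2 → posterior Inverse-Gamma(23/4, 2509/32)
obs 10: x=-3 → posterior Inverse-Gamma(25/4, 2705/32)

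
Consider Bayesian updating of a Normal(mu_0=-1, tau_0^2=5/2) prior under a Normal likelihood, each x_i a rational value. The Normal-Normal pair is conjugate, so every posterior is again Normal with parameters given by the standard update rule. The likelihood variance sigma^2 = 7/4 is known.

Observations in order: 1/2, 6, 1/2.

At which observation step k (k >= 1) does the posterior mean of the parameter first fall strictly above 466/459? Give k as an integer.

k = 2

obs 1: x=1/2 → posterior Normal(-2/17, 35/34)
obs 2: x=6 → posterior Normal(58/27, 35/54)
obs 3: x=1/2 → posterior Normal(63/37, 35/74)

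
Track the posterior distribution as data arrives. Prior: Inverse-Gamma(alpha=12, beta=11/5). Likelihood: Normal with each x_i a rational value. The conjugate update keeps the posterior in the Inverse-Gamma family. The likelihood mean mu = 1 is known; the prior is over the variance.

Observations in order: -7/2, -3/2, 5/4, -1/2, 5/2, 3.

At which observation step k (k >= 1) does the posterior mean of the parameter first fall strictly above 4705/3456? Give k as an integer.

obs 1: x=-7/2 → posterior Inverse-Gamma(25/2, 493/40)
obs 2: x=-3/2 → posterior Inverse-Gamma(13, 309/20)
obs 3: x=5/4 → posterior Inverse-Gamma(27/2, 2477/160)
obs 4: x=-1/2 → posterior Inverse-Gamma(14, 2657/160)
obs 5: x=5/2 → posterior Inverse-Gamma(29/2, 2837/160)
obs 6: x=3 → posterior Inverse-Gamma(15, 3157/160)

k = 6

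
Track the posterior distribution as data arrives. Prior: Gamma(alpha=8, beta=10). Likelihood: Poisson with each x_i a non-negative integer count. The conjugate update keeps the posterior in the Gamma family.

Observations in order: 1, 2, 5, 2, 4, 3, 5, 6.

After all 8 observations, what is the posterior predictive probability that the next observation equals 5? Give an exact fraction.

obs 1: x=1 → posterior Gamma(9, 11)
obs 2: x=2 → posterior Gamma(11, 12)
obs 3: x=5 → posterior Gamma(16, 13)
obs 4: x=2 → posterior Gamma(18, 14)
obs 5: x=4 → posterior Gamma(22, 15)
obs 6: x=3 → posterior Gamma(25, 16)
obs 7: x=5 → posterior Gamma(30, 17)
obs 8: x=6 → posterior Gamma(36, 18)

53615178538110204494161489015955446346335421202432/1413006104539009638843035501053457425807904438071201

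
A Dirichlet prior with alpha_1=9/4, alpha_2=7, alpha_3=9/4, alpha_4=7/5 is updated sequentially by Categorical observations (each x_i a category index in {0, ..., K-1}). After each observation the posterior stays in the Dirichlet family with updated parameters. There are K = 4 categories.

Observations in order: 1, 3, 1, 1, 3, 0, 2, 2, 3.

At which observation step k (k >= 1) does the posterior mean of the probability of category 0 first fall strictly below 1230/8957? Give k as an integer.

obs 1: x=1 → posterior Dirichlet(9/4, 8, 9/4, 7/5)
obs 2: x=3 → posterior Dirichlet(9/4, 8, 9/4, 12/5)
obs 3: x=1 → posterior Dirichlet(9/4, 9, 9/4, 12/5)
obs 4: x=1 → posterior Dirichlet(9/4, 10, 9/4, 12/5)
obs 5: x=3 → posterior Dirichlet(9/4, 10, 9/4, 17/5)
obs 6: x=0 → posterior Dirichlet(13/4, 10, 9/4, 17/5)
obs 7: x=2 → posterior Dirichlet(13/4, 10, 13/4, 17/5)
obs 8: x=2 → posterior Dirichlet(13/4, 10, 17/4, 17/5)
obs 9: x=3 → posterior Dirichlet(13/4, 10, 17/4, 22/5)

k = 4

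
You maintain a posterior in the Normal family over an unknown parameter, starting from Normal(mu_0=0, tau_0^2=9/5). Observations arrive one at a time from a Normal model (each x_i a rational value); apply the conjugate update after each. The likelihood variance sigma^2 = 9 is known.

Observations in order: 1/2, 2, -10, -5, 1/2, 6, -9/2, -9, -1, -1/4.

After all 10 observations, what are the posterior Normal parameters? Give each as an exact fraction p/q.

obs 1: x=1/2 → posterior Normal(1/12, 3/2)
obs 2: x=2 → posterior Normal(5/14, 9/7)
obs 3: x=-10 → posterior Normal(-15/16, 9/8)
obs 4: x=-5 → posterior Normal(-25/18, 1)
obs 5: x=1/2 → posterior Normal(-6/5, 9/10)
obs 6: x=6 → posterior Normal(-6/11, 9/11)
obs 7: x=-9/2 → posterior Normal(-7/8, 3/4)
obs 8: x=-9 → posterior Normal(-3/2, 9/13)
obs 9: x=-1 → posterior Normal(-41/28, 9/14)
obs 10: x=-1/4 → posterior Normal(-83/60, 3/5)

mu_0=-83/60, tau_0^2=3/5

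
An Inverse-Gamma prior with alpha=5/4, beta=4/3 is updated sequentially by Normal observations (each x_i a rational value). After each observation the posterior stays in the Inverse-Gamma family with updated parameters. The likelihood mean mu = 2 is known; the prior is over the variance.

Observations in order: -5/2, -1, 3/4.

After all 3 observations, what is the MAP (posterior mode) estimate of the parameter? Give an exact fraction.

obs 1: x=-5/2 → posterior Inverse-Gamma(7/4, 275/24)
obs 2: x=-1 → posterior Inverse-Gamma(9/4, 383/24)
obs 3: x=3/4 → posterior Inverse-Gamma(11/4, 1607/96)

1607/360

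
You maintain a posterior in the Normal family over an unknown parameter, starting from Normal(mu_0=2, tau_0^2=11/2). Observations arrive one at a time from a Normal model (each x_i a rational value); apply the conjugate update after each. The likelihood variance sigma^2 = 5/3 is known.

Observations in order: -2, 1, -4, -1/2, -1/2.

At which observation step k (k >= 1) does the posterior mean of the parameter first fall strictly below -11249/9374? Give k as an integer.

k = 3

obs 1: x=-2 → posterior Normal(-46/43, 55/43)
obs 2: x=1 → posterior Normal(-13/76, 55/76)
obs 3: x=-4 → posterior Normal(-145/109, 55/109)
obs 4: x=-1/2 → posterior Normal(-323/284, 55/142)
obs 5: x=-1/2 → posterior Normal(-178/175, 11/35)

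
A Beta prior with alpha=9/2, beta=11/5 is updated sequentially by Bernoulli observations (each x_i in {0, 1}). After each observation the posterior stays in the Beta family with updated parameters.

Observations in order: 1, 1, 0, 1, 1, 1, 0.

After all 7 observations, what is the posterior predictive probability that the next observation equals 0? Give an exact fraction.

obs 1: x=1 → posterior Beta(11/2, 11/5)
obs 2: x=1 → posterior Beta(13/2, 11/5)
obs 3: x=0 → posterior Beta(13/2, 16/5)
obs 4: x=1 → posterior Beta(15/2, 16/5)
obs 5: x=1 → posterior Beta(17/2, 16/5)
obs 6: x=1 → posterior Beta(19/2, 16/5)
obs 7: x=0 → posterior Beta(19/2, 21/5)

42/137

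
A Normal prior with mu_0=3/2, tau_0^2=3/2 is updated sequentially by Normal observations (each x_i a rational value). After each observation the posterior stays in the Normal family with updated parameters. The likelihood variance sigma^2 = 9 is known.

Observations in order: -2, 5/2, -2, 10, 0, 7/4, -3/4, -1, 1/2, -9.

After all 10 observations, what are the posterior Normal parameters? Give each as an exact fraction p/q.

mu_0=9/16, tau_0^2=9/16

obs 1: x=-2 → posterior Normal(1, 9/7)
obs 2: x=5/2 → posterior Normal(19/16, 9/8)
obs 3: x=-2 → posterior Normal(5/6, 1)
obs 4: x=10 → posterior Normal(7/4, 9/10)
obs 5: x=0 → posterior Normal(35/22, 9/11)
obs 6: x=7/4 → posterior Normal(77/48, 3/4)
obs 7: x=-3/4 → posterior Normal(37/26, 9/13)
obs 8: x=-1 → posterior Normal(5/4, 9/14)
obs 9: x=1/2 → posterior Normal(6/5, 3/5)
obs 10: x=-9 → posterior Normal(9/16, 9/16)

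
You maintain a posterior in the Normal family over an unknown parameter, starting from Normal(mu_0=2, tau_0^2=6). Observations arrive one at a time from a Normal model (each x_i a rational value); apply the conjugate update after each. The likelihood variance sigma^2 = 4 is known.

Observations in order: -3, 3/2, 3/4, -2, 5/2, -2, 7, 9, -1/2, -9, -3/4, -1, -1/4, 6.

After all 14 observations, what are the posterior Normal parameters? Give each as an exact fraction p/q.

mu_0=115/176, tau_0^2=3/11

obs 1: x=-3 → posterior Normal(-1, 12/5)
obs 2: x=3/2 → posterior Normal(-1/16, 3/2)
obs 3: x=3/4 → posterior Normal(7/44, 12/11)
obs 4: x=-2 → posterior Normal(-17/56, 6/7)
obs 5: x=5/2 → posterior Normal(13/68, 12/17)
obs 6: x=-2 → posterior Normal(-11/80, 3/5)
obs 7: x=7 → posterior Normal(73/92, 12/23)
obs 8: x=9 → posterior Normal(181/104, 6/13)
obs 9: x=-1/2 → posterior Normal(175/116, 12/29)
obs 10: x=-9 → posterior Normal(67/128, 3/8)
obs 11: x=-3/4 → posterior Normal(29/70, 12/35)
obs 12: x=-1 → posterior Normal(23/76, 6/19)
obs 13: x=-1/4 → posterior Normal(43/164, 12/41)
obs 14: x=6 → posterior Normal(115/176, 3/11)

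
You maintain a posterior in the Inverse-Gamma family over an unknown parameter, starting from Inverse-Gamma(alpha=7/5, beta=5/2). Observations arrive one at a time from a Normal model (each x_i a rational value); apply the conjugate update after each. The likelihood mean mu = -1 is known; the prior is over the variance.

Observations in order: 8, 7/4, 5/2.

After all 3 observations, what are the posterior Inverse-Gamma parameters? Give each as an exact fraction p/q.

alpha=29/10, beta=1693/32

obs 1: x=8 → posterior Inverse-Gamma(19/10, 43)
obs 2: x=7/4 → posterior Inverse-Gamma(12/5, 1497/32)
obs 3: x=5/2 → posterior Inverse-Gamma(29/10, 1693/32)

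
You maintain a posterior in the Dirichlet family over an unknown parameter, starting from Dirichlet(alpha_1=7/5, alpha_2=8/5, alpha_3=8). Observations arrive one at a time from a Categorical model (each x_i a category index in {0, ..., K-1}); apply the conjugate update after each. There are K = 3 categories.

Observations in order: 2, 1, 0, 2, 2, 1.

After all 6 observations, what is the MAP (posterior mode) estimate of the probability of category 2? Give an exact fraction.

obs 1: x=2 → posterior Dirichlet(7/5, 8/5, 9)
obs 2: x=1 → posterior Dirichlet(7/5, 13/5, 9)
obs 3: x=0 → posterior Dirichlet(12/5, 13/5, 9)
obs 4: x=2 → posterior Dirichlet(12/5, 13/5, 10)
obs 5: x=2 → posterior Dirichlet(12/5, 13/5, 11)
obs 6: x=1 → posterior Dirichlet(12/5, 18/5, 11)

5/7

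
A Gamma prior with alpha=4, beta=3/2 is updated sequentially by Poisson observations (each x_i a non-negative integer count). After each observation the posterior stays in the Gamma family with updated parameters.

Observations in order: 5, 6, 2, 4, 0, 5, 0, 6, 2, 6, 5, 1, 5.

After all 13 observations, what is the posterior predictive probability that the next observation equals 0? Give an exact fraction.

382206345311355160098826021591607537753401060733526544704274120065960129029/11466909515783561805968708806579364856256360975236382618853236885073480424031

obs 1: x=5 → posterior Gamma(9, 5/2)
obs 2: x=6 → posterior Gamma(15, 7/2)
obs 3: x=2 → posterior Gamma(17, 9/2)
obs 4: x=4 → posterior Gamma(21, 11/2)
obs 5: x=0 → posterior Gamma(21, 13/2)
obs 6: x=5 → posterior Gamma(26, 15/2)
obs 7: x=0 → posterior Gamma(26, 17/2)
obs 8: x=6 → posterior Gamma(32, 19/2)
obs 9: x=2 → posterior Gamma(34, 21/2)
obs 10: x=6 → posterior Gamma(40, 23/2)
obs 11: x=5 → posterior Gamma(45, 25/2)
obs 12: x=1 → posterior Gamma(46, 27/2)
obs 13: x=5 → posterior Gamma(51, 29/2)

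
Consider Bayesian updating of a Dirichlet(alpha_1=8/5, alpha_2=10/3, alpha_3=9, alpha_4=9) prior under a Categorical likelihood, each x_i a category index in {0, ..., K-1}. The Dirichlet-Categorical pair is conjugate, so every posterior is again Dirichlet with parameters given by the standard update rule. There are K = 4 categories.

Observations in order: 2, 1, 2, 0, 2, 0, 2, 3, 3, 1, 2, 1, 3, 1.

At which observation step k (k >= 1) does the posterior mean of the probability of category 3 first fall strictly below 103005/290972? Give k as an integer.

k = 3

obs 1: x=2 → posterior Dirichlet(8/5, 10/3, 10, 9)
obs 2: x=1 → posterior Dirichlet(8/5, 13/3, 10, 9)
obs 3: x=2 → posterior Dirichlet(8/5, 13/3, 11, 9)
obs 4: x=0 → posterior Dirichlet(13/5, 13/3, 11, 9)
obs 5: x=2 → posterior Dirichlet(13/5, 13/3, 12, 9)
obs 6: x=0 → posterior Dirichlet(18/5, 13/3, 12, 9)
obs 7: x=2 → posterior Dirichlet(18/5, 13/3, 13, 9)
obs 8: x=3 → posterior Dirichlet(18/5, 13/3, 13, 10)
obs 9: x=3 → posterior Dirichlet(18/5, 13/3, 13, 11)
obs 10: x=1 → posterior Dirichlet(18/5, 16/3, 13, 11)
obs 11: x=2 → posterior Dirichlet(18/5, 16/3, 14, 11)
obs 12: x=1 → posterior Dirichlet(18/5, 19/3, 14, 11)
obs 13: x=3 → posterior Dirichlet(18/5, 19/3, 14, 12)
obs 14: x=1 → posterior Dirichlet(18/5, 22/3, 14, 12)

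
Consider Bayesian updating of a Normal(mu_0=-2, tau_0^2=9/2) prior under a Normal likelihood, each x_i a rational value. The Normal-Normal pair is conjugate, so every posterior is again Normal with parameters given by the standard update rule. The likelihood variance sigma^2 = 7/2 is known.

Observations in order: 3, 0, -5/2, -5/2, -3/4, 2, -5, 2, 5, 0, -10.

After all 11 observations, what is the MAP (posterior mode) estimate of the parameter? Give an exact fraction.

obs 1: x=3 → posterior Normal(13/16, 63/32)
obs 2: x=0 → posterior Normal(13/25, 63/50)
obs 3: x=-5/2 → posterior Normal(-19/68, 63/68)
obs 4: x=-5/2 → posterior Normal(-32/43, 63/86)
obs 5: x=-3/4 → posterior Normal(-155/208, 63/104)
obs 6: x=2 → posterior Normal(-83/244, 63/122)
obs 7: x=-5 → posterior Normal(-263/280, 9/20)
obs 8: x=2 → posterior Normal(-191/316, 63/158)
obs 9: x=5 → posterior Normal(-1/32, 63/176)
obs 10: x=0 → posterior Normal(-11/388, 63/194)
obs 11: x=-10 → posterior Normal(-7/8, 63/212)

-7/8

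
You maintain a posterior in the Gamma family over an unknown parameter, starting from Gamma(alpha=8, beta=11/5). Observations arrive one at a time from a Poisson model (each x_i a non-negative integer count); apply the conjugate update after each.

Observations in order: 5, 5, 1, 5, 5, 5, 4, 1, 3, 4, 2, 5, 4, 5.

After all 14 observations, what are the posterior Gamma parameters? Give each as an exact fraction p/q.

obs 1: x=5 → posterior Gamma(13, 16/5)
obs 2: x=5 → posterior Gamma(18, 21/5)
obs 3: x=1 → posterior Gamma(19, 26/5)
obs 4: x=5 → posterior Gamma(24, 31/5)
obs 5: x=5 → posterior Gamma(29, 36/5)
obs 6: x=5 → posterior Gamma(34, 41/5)
obs 7: x=4 → posterior Gamma(38, 46/5)
obs 8: x=1 → posterior Gamma(39, 51/5)
obs 9: x=3 → posterior Gamma(42, 56/5)
obs 10: x=4 → posterior Gamma(46, 61/5)
obs 11: x=2 → posterior Gamma(48, 66/5)
obs 12: x=5 → posterior Gamma(53, 71/5)
obs 13: x=4 → posterior Gamma(57, 76/5)
obs 14: x=5 → posterior Gamma(62, 81/5)

alpha=62, beta=81/5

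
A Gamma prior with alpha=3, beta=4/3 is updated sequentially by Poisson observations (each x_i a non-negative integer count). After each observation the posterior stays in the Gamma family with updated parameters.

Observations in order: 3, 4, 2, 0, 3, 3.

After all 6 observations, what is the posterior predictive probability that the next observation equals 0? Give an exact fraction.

1457498964228107529355264/14551915228366851806640625

obs 1: x=3 → posterior Gamma(6, 7/3)
obs 2: x=4 → posterior Gamma(10, 10/3)
obs 3: x=2 → posterior Gamma(12, 13/3)
obs 4: x=0 → posterior Gamma(12, 16/3)
obs 5: x=3 → posterior Gamma(15, 19/3)
obs 6: x=3 → posterior Gamma(18, 22/3)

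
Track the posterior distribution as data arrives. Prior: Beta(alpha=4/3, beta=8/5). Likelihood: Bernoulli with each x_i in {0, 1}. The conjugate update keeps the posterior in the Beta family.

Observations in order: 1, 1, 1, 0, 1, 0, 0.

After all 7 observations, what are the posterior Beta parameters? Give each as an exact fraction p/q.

alpha=16/3, beta=23/5

obs 1: x=1 → posterior Beta(7/3, 8/5)
obs 2: x=1 → posterior Beta(10/3, 8/5)
obs 3: x=1 → posterior Beta(13/3, 8/5)
obs 4: x=0 → posterior Beta(13/3, 13/5)
obs 5: x=1 → posterior Beta(16/3, 13/5)
obs 6: x=0 → posterior Beta(16/3, 18/5)
obs 7: x=0 → posterior Beta(16/3, 23/5)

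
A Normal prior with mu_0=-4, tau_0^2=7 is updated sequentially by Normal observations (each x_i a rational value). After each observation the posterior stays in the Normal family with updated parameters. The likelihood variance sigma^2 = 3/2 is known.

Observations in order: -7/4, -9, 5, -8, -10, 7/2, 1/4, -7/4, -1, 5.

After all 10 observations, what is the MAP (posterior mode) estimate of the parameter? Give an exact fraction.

-521/286

obs 1: x=-7/4 → posterior Normal(-73/34, 21/17)
obs 2: x=-9 → posterior Normal(-325/62, 21/31)
obs 3: x=5 → posterior Normal(-37/18, 7/15)
obs 4: x=-8 → posterior Normal(-409/118, 21/59)
obs 5: x=-10 → posterior Normal(-689/146, 21/73)
obs 6: x=7/2 → posterior Normal(-197/58, 7/29)
obs 7: x=1/4 → posterior Normal(-292/101, 21/101)
obs 8: x=-7/4 → posterior Normal(-633/230, 21/115)
obs 9: x=-1 → posterior Normal(-661/258, 7/43)
obs 10: x=5 → posterior Normal(-521/286, 21/143)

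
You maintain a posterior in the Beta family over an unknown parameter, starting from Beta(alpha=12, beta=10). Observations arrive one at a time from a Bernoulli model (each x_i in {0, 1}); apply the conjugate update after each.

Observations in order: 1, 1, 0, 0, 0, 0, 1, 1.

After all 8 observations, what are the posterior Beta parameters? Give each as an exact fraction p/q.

obs 1: x=1 → posterior Beta(13, 10)
obs 2: x=1 → posterior Beta(14, 10)
obs 3: x=0 → posterior Beta(14, 11)
obs 4: x=0 → posterior Beta(14, 12)
obs 5: x=0 → posterior Beta(14, 13)
obs 6: x=0 → posterior Beta(14, 14)
obs 7: x=1 → posterior Beta(15, 14)
obs 8: x=1 → posterior Beta(16, 14)

alpha=16, beta=14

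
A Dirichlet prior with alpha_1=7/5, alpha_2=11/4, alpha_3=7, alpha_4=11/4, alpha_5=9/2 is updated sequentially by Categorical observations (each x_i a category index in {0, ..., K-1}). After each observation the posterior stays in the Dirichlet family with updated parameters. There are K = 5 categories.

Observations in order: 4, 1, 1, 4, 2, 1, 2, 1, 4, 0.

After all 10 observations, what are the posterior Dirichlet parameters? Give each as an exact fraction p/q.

obs 1: x=4 → posterior Dirichlet(7/5, 11/4, 7, 11/4, 11/2)
obs 2: x=1 → posterior Dirichlet(7/5, 15/4, 7, 11/4, 11/2)
obs 3: x=1 → posterior Dirichlet(7/5, 19/4, 7, 11/4, 11/2)
obs 4: x=4 → posterior Dirichlet(7/5, 19/4, 7, 11/4, 13/2)
obs 5: x=2 → posterior Dirichlet(7/5, 19/4, 8, 11/4, 13/2)
obs 6: x=1 → posterior Dirichlet(7/5, 23/4, 8, 11/4, 13/2)
obs 7: x=2 → posterior Dirichlet(7/5, 23/4, 9, 11/4, 13/2)
obs 8: x=1 → posterior Dirichlet(7/5, 27/4, 9, 11/4, 13/2)
obs 9: x=4 → posterior Dirichlet(7/5, 27/4, 9, 11/4, 15/2)
obs 10: x=0 → posterior Dirichlet(12/5, 27/4, 9, 11/4, 15/2)

alpha_1=12/5, alpha_2=27/4, alpha_3=9, alpha_4=11/4, alpha_5=15/2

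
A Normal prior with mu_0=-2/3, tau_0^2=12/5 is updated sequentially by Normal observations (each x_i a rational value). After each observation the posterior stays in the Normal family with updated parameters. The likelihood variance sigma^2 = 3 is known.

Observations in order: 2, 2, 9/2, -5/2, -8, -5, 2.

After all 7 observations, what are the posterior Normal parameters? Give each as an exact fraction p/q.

obs 1: x=2 → posterior Normal(14/27, 4/3)
obs 2: x=2 → posterior Normal(38/39, 12/13)
obs 3: x=9/2 → posterior Normal(92/51, 12/17)
obs 4: x=-5/2 → posterior Normal(62/63, 4/7)
obs 5: x=-8 → posterior Normal(-34/75, 12/25)
obs 6: x=-5 → posterior Normal(-94/87, 12/29)
obs 7: x=2 → posterior Normal(-70/99, 4/11)

mu_0=-70/99, tau_0^2=4/11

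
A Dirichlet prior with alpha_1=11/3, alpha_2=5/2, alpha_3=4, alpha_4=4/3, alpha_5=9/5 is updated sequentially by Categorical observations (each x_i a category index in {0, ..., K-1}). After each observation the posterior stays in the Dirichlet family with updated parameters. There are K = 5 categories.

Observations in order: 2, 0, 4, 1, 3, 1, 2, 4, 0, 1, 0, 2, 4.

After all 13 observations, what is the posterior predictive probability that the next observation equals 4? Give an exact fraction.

obs 1: x=2 → posterior Dirichlet(11/3, 5/2, 5, 4/3, 9/5)
obs 2: x=0 → posterior Dirichlet(14/3, 5/2, 5, 4/3, 9/5)
obs 3: x=4 → posterior Dirichlet(14/3, 5/2, 5, 4/3, 14/5)
obs 4: x=1 → posterior Dirichlet(14/3, 7/2, 5, 4/3, 14/5)
obs 5: x=3 → posterior Dirichlet(14/3, 7/2, 5, 7/3, 14/5)
obs 6: x=1 → posterior Dirichlet(14/3, 9/2, 5, 7/3, 14/5)
obs 7: x=2 → posterior Dirichlet(14/3, 9/2, 6, 7/3, 14/5)
obs 8: x=4 → posterior Dirichlet(14/3, 9/2, 6, 7/3, 19/5)
obs 9: x=0 → posterior Dirichlet(17/3, 9/2, 6, 7/3, 19/5)
obs 10: x=1 → posterior Dirichlet(17/3, 11/2, 6, 7/3, 19/5)
obs 11: x=0 → posterior Dirichlet(20/3, 11/2, 6, 7/3, 19/5)
obs 12: x=2 → posterior Dirichlet(20/3, 11/2, 7, 7/3, 19/5)
obs 13: x=4 → posterior Dirichlet(20/3, 11/2, 7, 7/3, 24/5)

48/263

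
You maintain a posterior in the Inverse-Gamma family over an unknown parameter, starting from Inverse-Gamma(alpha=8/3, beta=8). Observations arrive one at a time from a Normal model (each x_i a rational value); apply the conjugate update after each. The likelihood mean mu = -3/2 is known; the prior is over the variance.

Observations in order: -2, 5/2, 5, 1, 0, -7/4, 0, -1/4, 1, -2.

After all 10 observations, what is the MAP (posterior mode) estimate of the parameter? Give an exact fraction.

obs 1: x=-2 → posterior Inverse-Gamma(19/6, 65/8)
obs 2: x=5/2 → posterior Inverse-Gamma(11/3, 129/8)
obs 3: x=5 → posterior Inverse-Gamma(25/6, 149/4)
obs 4: x=1 → posterior Inverse-Gamma(14/3, 323/8)
obs 5: x=0 → posterior Inverse-Gamma(31/6, 83/2)
obs 6: x=-7/4 → posterior Inverse-Gamma(17/3, 1329/32)
obs 7: x=0 → posterior Inverse-Gamma(37/6, 1365/32)
obs 8: x=-1/4 → posterior Inverse-Gamma(20/3, 695/16)
obs 9: x=1 → posterior Inverse-Gamma(43/6, 745/16)
obs 10: x=-2 → posterior Inverse-Gamma(23/3, 747/16)

2241/416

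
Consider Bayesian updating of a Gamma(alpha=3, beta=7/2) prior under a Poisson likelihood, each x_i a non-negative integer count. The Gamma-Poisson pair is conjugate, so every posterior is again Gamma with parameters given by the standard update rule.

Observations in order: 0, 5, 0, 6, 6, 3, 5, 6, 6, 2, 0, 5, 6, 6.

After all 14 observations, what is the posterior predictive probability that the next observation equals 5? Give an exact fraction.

2831709415994262142361353658064023119812706183533735693874655581225852074567228555679321289062500000/23169162752708970943114627382699355445603465075569066753527132965271355336698663689946873706000418561

obs 1: x=0 → posterior Gamma(3, 9/2)
obs 2: x=5 → posterior Gamma(8, 11/2)
obs 3: x=0 → posterior Gamma(8, 13/2)
obs 4: x=6 → posterior Gamma(14, 15/2)
obs 5: x=6 → posterior Gamma(20, 17/2)
obs 6: x=3 → posterior Gamma(23, 19/2)
obs 7: x=5 → posterior Gamma(28, 21/2)
obs 8: x=6 → posterior Gamma(34, 23/2)
obs 9: x=6 → posterior Gamma(40, 25/2)
obs 10: x=2 → posterior Gamma(42, 27/2)
obs 11: x=0 → posterior Gamma(42, 29/2)
obs 12: x=5 → posterior Gamma(47, 31/2)
obs 13: x=6 → posterior Gamma(53, 33/2)
obs 14: x=6 → posterior Gamma(59, 35/2)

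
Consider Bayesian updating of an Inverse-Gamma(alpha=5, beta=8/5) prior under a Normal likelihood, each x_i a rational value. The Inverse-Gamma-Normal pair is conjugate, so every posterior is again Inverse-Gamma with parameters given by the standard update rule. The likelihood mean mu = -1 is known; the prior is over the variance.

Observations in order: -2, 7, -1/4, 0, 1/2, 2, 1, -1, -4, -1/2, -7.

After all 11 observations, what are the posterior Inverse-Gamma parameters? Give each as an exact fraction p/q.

obs 1: x=-2 → posterior Inverse-Gamma(11/2, 21/10)
obs 2: x=7 → posterior Inverse-Gamma(6, 341/10)
obs 3: x=-1/4 → posterior Inverse-Gamma(13/2, 5501/160)
obs 4: x=0 → posterior Inverse-Gamma(7, 5581/160)
obs 5: x=1/2 → posterior Inverse-Gamma(15/2, 5761/160)
obs 6: x=2 → posterior Inverse-Gamma(8, 6481/160)
obs 7: x=1 → posterior Inverse-Gamma(17/2, 6801/160)
obs 8: x=-1 → posterior Inverse-Gamma(9, 6801/160)
obs 9: x=-4 → posterior Inverse-Gamma(19/2, 7521/160)
obs 10: x=-1/2 → posterior Inverse-Gamma(10, 7541/160)
obs 11: x=-7 → posterior Inverse-Gamma(21/2, 10421/160)

alpha=21/2, beta=10421/160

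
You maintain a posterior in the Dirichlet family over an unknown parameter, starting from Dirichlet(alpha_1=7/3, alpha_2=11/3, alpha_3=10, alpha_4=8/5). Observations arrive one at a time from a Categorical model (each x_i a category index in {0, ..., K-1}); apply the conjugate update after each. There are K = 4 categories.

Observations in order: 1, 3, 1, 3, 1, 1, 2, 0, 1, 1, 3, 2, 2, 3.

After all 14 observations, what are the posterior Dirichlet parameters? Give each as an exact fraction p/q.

alpha_1=10/3, alpha_2=29/3, alpha_3=13, alpha_4=28/5

obs 1: x=1 → posterior Dirichlet(7/3, 14/3, 10, 8/5)
obs 2: x=3 → posterior Dirichlet(7/3, 14/3, 10, 13/5)
obs 3: x=1 → posterior Dirichlet(7/3, 17/3, 10, 13/5)
obs 4: x=3 → posterior Dirichlet(7/3, 17/3, 10, 18/5)
obs 5: x=1 → posterior Dirichlet(7/3, 20/3, 10, 18/5)
obs 6: x=1 → posterior Dirichlet(7/3, 23/3, 10, 18/5)
obs 7: x=2 → posterior Dirichlet(7/3, 23/3, 11, 18/5)
obs 8: x=0 → posterior Dirichlet(10/3, 23/3, 11, 18/5)
obs 9: x=1 → posterior Dirichlet(10/3, 26/3, 11, 18/5)
obs 10: x=1 → posterior Dirichlet(10/3, 29/3, 11, 18/5)
obs 11: x=3 → posterior Dirichlet(10/3, 29/3, 11, 23/5)
obs 12: x=2 → posterior Dirichlet(10/3, 29/3, 12, 23/5)
obs 13: x=2 → posterior Dirichlet(10/3, 29/3, 13, 23/5)
obs 14: x=3 → posterior Dirichlet(10/3, 29/3, 13, 28/5)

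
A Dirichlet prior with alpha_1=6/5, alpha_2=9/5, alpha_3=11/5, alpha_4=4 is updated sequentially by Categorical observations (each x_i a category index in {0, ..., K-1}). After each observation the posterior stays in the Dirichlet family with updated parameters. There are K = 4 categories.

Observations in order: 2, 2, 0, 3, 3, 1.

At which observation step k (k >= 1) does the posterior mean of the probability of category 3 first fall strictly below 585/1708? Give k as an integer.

k = 3

obs 1: x=2 → posterior Dirichlet(6/5, 9/5, 16/5, 4)
obs 2: x=2 → posterior Dirichlet(6/5, 9/5, 21/5, 4)
obs 3: x=0 → posterior Dirichlet(11/5, 9/5, 21/5, 4)
obs 4: x=3 → posterior Dirichlet(11/5, 9/5, 21/5, 5)
obs 5: x=3 → posterior Dirichlet(11/5, 9/5, 21/5, 6)
obs 6: x=1 → posterior Dirichlet(11/5, 14/5, 21/5, 6)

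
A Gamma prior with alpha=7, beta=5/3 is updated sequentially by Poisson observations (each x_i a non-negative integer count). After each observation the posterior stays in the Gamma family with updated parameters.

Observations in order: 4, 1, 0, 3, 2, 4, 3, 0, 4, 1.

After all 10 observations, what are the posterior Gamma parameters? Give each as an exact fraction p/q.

obs 1: x=4 → posterior Gamma(11, 8/3)
obs 2: x=1 → posterior Gamma(12, 11/3)
obs 3: x=0 → posterior Gamma(12, 14/3)
obs 4: x=3 → posterior Gamma(15, 17/3)
obs 5: x=2 → posterior Gamma(17, 20/3)
obs 6: x=4 → posterior Gamma(21, 23/3)
obs 7: x=3 → posterior Gamma(24, 26/3)
obs 8: x=0 → posterior Gamma(24, 29/3)
obs 9: x=4 → posterior Gamma(28, 32/3)
obs 10: x=1 → posterior Gamma(29, 35/3)

alpha=29, beta=35/3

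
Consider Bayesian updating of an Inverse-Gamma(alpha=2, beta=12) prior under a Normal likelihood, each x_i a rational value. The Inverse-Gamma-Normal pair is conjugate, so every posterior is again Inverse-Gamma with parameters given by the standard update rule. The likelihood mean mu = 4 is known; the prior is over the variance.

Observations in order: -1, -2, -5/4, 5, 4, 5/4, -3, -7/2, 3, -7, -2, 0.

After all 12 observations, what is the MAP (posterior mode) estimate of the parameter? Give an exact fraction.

obs 1: x=-1 → posterior Inverse-Gamma(5/2, 49/2)
obs 2: x=-2 → posterior Inverse-Gamma(3, 85/2)
obs 3: x=-5/4 → posterior Inverse-Gamma(7/2, 1801/32)
obs 4: x=5 → posterior Inverse-Gamma(4, 1817/32)
obs 5: x=4 → posterior Inverse-Gamma(9/2, 1817/32)
obs 6: x=5/4 → posterior Inverse-Gamma(5, 969/16)
obs 7: x=-3 → posterior Inverse-Gamma(11/2, 1361/16)
obs 8: x=-7/2 → posterior Inverse-Gamma(6, 1811/16)
obs 9: x=3 → posterior Inverse-Gamma(13/2, 1819/16)
obs 10: x=-7 → posterior Inverse-Gamma(7, 2787/16)
obs 11: x=-2 → posterior Inverse-Gamma(15/2, 3075/16)
obs 12: x=0 → posterior Inverse-Gamma(8, 3203/16)

3203/144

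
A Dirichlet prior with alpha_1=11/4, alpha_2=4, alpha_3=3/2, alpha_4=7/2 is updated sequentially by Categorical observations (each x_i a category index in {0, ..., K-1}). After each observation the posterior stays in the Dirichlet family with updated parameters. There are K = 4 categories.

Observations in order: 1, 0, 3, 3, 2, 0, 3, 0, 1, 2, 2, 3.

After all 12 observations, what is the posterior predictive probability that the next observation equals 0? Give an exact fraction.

obs 1: x=1 → posterior Dirichlet(11/4, 5, 3/2, 7/2)
obs 2: x=0 → posterior Dirichlet(15/4, 5, 3/2, 7/2)
obs 3: x=3 → posterior Dirichlet(15/4, 5, 3/2, 9/2)
obs 4: x=3 → posterior Dirichlet(15/4, 5, 3/2, 11/2)
obs 5: x=2 → posterior Dirichlet(15/4, 5, 5/2, 11/2)
obs 6: x=0 → posterior Dirichlet(19/4, 5, 5/2, 11/2)
obs 7: x=3 → posterior Dirichlet(19/4, 5, 5/2, 13/2)
obs 8: x=0 → posterior Dirichlet(23/4, 5, 5/2, 13/2)
obs 9: x=1 → posterior Dirichlet(23/4, 6, 5/2, 13/2)
obs 10: x=2 → posterior Dirichlet(23/4, 6, 7/2, 13/2)
obs 11: x=2 → posterior Dirichlet(23/4, 6, 9/2, 13/2)
obs 12: x=3 → posterior Dirichlet(23/4, 6, 9/2, 15/2)

23/95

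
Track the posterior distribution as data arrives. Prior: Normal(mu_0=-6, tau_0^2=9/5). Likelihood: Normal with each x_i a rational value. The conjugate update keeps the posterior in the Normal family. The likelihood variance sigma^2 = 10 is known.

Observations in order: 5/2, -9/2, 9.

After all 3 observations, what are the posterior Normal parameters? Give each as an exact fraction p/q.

obs 1: x=5/2 → posterior Normal(-555/118, 90/59)
obs 2: x=-9/2 → posterior Normal(-159/34, 45/34)
obs 3: x=9 → posterior Normal(-237/77, 90/77)

mu_0=-237/77, tau_0^2=90/77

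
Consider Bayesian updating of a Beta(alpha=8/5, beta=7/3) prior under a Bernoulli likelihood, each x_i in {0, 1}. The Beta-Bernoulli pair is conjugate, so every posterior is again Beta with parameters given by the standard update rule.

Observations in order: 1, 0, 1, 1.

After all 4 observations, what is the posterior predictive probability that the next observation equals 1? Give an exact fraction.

69/119

obs 1: x=1 → posterior Beta(13/5, 7/3)
obs 2: x=0 → posterior Beta(13/5, 10/3)
obs 3: x=1 → posterior Beta(18/5, 10/3)
obs 4: x=1 → posterior Beta(23/5, 10/3)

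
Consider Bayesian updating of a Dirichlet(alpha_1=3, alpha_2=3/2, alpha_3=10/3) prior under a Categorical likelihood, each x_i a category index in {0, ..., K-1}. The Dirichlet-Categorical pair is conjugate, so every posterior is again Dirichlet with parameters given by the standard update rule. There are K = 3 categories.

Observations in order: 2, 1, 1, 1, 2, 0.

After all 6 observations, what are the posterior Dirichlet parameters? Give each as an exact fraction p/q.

obs 1: x=2 → posterior Dirichlet(3, 3/2, 13/3)
obs 2: x=1 → posterior Dirichlet(3, 5/2, 13/3)
obs 3: x=1 → posterior Dirichlet(3, 7/2, 13/3)
obs 4: x=1 → posterior Dirichlet(3, 9/2, 13/3)
obs 5: x=2 → posterior Dirichlet(3, 9/2, 16/3)
obs 6: x=0 → posterior Dirichlet(4, 9/2, 16/3)

alpha_1=4, alpha_2=9/2, alpha_3=16/3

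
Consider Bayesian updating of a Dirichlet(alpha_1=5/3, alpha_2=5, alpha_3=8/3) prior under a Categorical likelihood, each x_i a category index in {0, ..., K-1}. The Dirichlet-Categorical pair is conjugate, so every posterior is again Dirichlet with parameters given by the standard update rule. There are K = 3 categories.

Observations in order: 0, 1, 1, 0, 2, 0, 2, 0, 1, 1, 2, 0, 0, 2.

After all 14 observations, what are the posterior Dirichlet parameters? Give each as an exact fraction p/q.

obs 1: x=0 → posterior Dirichlet(8/3, 5, 8/3)
obs 2: x=1 → posterior Dirichlet(8/3, 6, 8/3)
obs 3: x=1 → posterior Dirichlet(8/3, 7, 8/3)
obs 4: x=0 → posterior Dirichlet(11/3, 7, 8/3)
obs 5: x=2 → posterior Dirichlet(11/3, 7, 11/3)
obs 6: x=0 → posterior Dirichlet(14/3, 7, 11/3)
obs 7: x=2 → posterior Dirichlet(14/3, 7, 14/3)
obs 8: x=0 → posterior Dirichlet(17/3, 7, 14/3)
obs 9: x=1 → posterior Dirichlet(17/3, 8, 14/3)
obs 10: x=1 → posterior Dirichlet(17/3, 9, 14/3)
obs 11: x=2 → posterior Dirichlet(17/3, 9, 17/3)
obs 12: x=0 → posterior Dirichlet(20/3, 9, 17/3)
obs 13: x=0 → posterior Dirichlet(23/3, 9, 17/3)
obs 14: x=2 → posterior Dirichlet(23/3, 9, 20/3)

alpha_1=23/3, alpha_2=9, alpha_3=20/3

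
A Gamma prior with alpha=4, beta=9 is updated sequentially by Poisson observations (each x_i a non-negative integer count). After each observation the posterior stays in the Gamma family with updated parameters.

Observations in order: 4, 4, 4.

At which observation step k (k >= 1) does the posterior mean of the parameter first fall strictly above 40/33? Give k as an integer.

k = 3

obs 1: x=4 → posterior Gamma(8, 10)
obs 2: x=4 → posterior Gamma(12, 11)
obs 3: x=4 → posterior Gamma(16, 12)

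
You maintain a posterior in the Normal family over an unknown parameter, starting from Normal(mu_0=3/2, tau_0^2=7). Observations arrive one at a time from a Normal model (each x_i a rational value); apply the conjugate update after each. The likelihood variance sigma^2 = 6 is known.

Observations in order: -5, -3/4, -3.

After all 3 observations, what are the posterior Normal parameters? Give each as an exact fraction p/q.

obs 1: x=-5 → posterior Normal(-2, 42/13)
obs 2: x=-3/4 → posterior Normal(-25/16, 21/10)
obs 3: x=-3 → posterior Normal(-209/108, 14/9)

mu_0=-209/108, tau_0^2=14/9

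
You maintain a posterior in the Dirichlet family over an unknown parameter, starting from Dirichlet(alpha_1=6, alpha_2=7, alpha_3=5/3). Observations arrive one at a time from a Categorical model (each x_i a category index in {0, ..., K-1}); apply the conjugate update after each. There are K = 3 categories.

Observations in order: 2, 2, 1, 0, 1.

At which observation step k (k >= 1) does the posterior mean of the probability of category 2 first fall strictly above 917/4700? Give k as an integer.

obs 1: x=2 → posterior Dirichlet(6, 7, 8/3)
obs 2: x=2 → posterior Dirichlet(6, 7, 11/3)
obs 3: x=1 → posterior Dirichlet(6, 8, 11/3)
obs 4: x=0 → posterior Dirichlet(7, 8, 11/3)
obs 5: x=1 → posterior Dirichlet(7, 9, 11/3)

k = 2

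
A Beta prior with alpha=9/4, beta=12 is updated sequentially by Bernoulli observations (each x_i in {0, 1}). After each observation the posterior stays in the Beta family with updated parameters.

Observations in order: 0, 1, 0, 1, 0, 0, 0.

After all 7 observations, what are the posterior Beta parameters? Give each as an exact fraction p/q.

alpha=17/4, beta=17

obs 1: x=0 → posterior Beta(9/4, 13)
obs 2: x=1 → posterior Beta(13/4, 13)
obs 3: x=0 → posterior Beta(13/4, 14)
obs 4: x=1 → posterior Beta(17/4, 14)
obs 5: x=0 → posterior Beta(17/4, 15)
obs 6: x=0 → posterior Beta(17/4, 16)
obs 7: x=0 → posterior Beta(17/4, 17)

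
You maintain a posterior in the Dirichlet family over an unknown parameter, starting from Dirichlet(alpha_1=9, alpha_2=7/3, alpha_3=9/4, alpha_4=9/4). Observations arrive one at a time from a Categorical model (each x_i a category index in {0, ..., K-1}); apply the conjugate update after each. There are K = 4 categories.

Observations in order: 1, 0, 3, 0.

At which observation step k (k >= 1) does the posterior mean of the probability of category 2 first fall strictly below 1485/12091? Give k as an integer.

obs 1: x=1 → posterior Dirichlet(9, 10/3, 9/4, 9/4)
obs 2: x=0 → posterior Dirichlet(10, 10/3, 9/4, 9/4)
obs 3: x=3 → posterior Dirichlet(10, 10/3, 9/4, 13/4)
obs 4: x=0 → posterior Dirichlet(11, 10/3, 9/4, 13/4)

k = 3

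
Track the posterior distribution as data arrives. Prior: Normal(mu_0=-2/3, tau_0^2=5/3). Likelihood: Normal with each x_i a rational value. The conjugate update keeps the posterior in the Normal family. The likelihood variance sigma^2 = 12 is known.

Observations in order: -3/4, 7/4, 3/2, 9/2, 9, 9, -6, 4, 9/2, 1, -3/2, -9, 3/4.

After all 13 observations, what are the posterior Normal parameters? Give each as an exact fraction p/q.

obs 1: x=-3/4 → posterior Normal(-111/164, 60/41)
obs 2: x=7/4 → posterior Normal(-19/46, 30/23)
obs 3: x=3/2 → posterior Normal(-23/102, 20/17)
obs 4: x=9/2 → posterior Normal(11/56, 15/14)
obs 5: x=9 → posterior Normal(56/61, 60/61)
obs 6: x=9 → posterior Normal(101/66, 10/11)
obs 7: x=-6 → posterior Normal(1, 60/71)
obs 8: x=4 → posterior Normal(91/76, 15/19)
obs 9: x=9/2 → posterior Normal(227/162, 20/27)
obs 10: x=1 → posterior Normal(237/172, 30/43)
obs 11: x=-3/2 → posterior Normal(111/91, 60/91)
obs 12: x=-9 → posterior Normal(11/16, 5/8)
obs 13: x=3/4 → posterior Normal(279/404, 60/101)

mu_0=279/404, tau_0^2=60/101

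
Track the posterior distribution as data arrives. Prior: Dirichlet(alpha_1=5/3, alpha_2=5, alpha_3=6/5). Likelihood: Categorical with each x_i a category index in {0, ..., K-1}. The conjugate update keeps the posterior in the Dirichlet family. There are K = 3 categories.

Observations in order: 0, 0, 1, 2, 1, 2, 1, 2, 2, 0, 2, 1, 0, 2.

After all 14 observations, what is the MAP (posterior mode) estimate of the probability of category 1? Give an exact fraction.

120/283

obs 1: x=0 → posterior Dirichlet(8/3, 5, 6/5)
obs 2: x=0 → posterior Dirichlet(11/3, 5, 6/5)
obs 3: x=1 → posterior Dirichlet(11/3, 6, 6/5)
obs 4: x=2 → posterior Dirichlet(11/3, 6, 11/5)
obs 5: x=1 → posterior Dirichlet(11/3, 7, 11/5)
obs 6: x=2 → posterior Dirichlet(11/3, 7, 16/5)
obs 7: x=1 → posterior Dirichlet(11/3, 8, 16/5)
obs 8: x=2 → posterior Dirichlet(11/3, 8, 21/5)
obs 9: x=2 → posterior Dirichlet(11/3, 8, 26/5)
obs 10: x=0 → posterior Dirichlet(14/3, 8, 26/5)
obs 11: x=2 → posterior Dirichlet(14/3, 8, 31/5)
obs 12: x=1 → posterior Dirichlet(14/3, 9, 31/5)
obs 13: x=0 → posterior Dirichlet(17/3, 9, 31/5)
obs 14: x=2 → posterior Dirichlet(17/3, 9, 36/5)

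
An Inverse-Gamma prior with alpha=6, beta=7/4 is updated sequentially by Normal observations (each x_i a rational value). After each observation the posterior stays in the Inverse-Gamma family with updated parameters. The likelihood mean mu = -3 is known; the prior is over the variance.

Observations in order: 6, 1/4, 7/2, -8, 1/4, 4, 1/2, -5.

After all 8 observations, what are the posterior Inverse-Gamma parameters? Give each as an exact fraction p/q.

alpha=10, beta=1905/16

obs 1: x=6 → posterior Inverse-Gamma(13/2, 169/4)
obs 2: x=1/4 → posterior Inverse-Gamma(7, 1521/32)
obs 3: x=7/2 → posterior Inverse-Gamma(15/2, 2197/32)
obs 4: x=-8 → posterior Inverse-Gamma(8, 2597/32)
obs 5: x=1/4 → posterior Inverse-Gamma(17/2, 1383/16)
obs 6: x=4 → posterior Inverse-Gamma(9, 1775/16)
obs 7: x=1/2 → posterior Inverse-Gamma(19/2, 1873/16)
obs 8: x=-5 → posterior Inverse-Gamma(10, 1905/16)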